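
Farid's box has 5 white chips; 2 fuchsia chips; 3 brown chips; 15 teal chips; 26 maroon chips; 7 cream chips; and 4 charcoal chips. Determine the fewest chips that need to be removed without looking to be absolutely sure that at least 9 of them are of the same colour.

38

An adversary could hand out at most 8 chips per colour (5 colours run out sooner): 5 + 2 + 3 + 8 + 8 + 7 + 4 = 37 chips and still no colour has 9.
By the pigeonhole principle, one more chip lands in a colour already at 8, so 38 draws are enough and 37 are not.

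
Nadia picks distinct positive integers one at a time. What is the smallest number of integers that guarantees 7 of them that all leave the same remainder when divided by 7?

By pigeonhole, the 7 residue classes mod 7 are the pigeonholes.
With 42 integers one could put 6 in each residue class and have no class reach 7.
The 43rd integer pushes some class to 7, so 7·6 + 1 = 43.

43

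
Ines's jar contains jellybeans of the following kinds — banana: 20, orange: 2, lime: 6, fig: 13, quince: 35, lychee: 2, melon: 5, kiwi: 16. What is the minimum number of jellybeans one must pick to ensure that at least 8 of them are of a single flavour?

By pigeonhole, put each drawn jellybean into a box by flavour. The largest draw with every box below 8 takes min(count, 7) from each flavour; flavours with fewer than 7 contribute all they have.
Σ min(cᵢ, 7) = 7 + 2 + 6 + 7 + 7 + 2 + 5 + 7 = 43.
Draw number 43 + 1 = 44 must push one box to 8.

44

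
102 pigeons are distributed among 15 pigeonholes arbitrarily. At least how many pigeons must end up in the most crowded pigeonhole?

7

The 15 pigeonholes are the holes and the 102 pigeons are the pigeons.
If every pigeonhole held at most 6 pigeons, the total would be at most 15 × 6 = 90, which is less than 102.
So some pigeonhole holds at least ⌈102/15⌉ = 7 pigeons.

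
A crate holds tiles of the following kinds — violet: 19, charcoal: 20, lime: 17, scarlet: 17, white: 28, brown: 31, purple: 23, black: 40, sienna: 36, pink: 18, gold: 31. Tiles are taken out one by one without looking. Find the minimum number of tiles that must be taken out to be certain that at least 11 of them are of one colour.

111

Put each drawn tile into a box by colour. The largest draw with every box below 11 takes min(count, 10) from each colour.
Σ min(cᵢ, 10) = 10 + 10 + 10 + 10 + 10 + 10 + 10 + 10 + 10 + 10 + 10 = 110.
Draw number 110 + 1 = 111 must push one box to 11.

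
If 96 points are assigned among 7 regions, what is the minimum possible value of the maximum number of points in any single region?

14

The 7 regions are the holes and the 96 points are the pigeons.
If every region held at most 13 points, the total would be at most 7 × 13 = 91, which is less than 96.
So some region holds at least ⌈96/7⌉ = 14 points.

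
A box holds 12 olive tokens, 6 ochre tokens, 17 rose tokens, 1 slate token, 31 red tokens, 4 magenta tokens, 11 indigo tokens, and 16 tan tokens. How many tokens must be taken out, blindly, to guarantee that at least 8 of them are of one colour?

By the pigeonhole principle, the 8 colours are the holes; the tokens drawn are the pigeons.
To avoid 8 of any one colour, the worst case takes at most 7 of each colour, or every token of a colour that has fewer than 7.
That gives 7 + 6 + 7 + 1 + 7 + 4 + 7 + 7 = 46 tokens with no colour reaching 8.
The next token forces some colour to 8, so 46 + 1 = 47.

47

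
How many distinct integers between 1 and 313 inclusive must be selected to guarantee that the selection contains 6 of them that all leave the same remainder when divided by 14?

71

The 14 residue classes mod 14 are the pigeonholes.
With 70 integers one could put 5 in each residue class and have no class reach 6.
The 71st integer pushes some class to 6, so 14·5 + 1 = 71.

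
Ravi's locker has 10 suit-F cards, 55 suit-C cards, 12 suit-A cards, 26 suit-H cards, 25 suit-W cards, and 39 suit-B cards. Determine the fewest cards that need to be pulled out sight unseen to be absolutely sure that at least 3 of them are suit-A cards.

In the worst case for collecting suit-A cards, every non-suit-A card comes out first.
There are 10 + 55 + 26 + 25 + 39 = 155 non-suit-A cards altogether.
After those, each further card must be suit-A, so 155 + 3 = 158 draws guarantee 3 suit-A cards.

158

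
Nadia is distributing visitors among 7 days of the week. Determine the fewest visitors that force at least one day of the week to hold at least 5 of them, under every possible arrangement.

29

With 28 visitors one could put exactly 4 in each of the 7 days of the week, and no day of the week would reach 5.
One more visitor must land in a day of the week that already has 4, giving it 5.
So 7 × 4 + 1 = 29 visitors are required.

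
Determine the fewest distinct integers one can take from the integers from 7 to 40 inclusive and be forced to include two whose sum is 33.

Two chosen integers sum to 33 exactly when both halves of some pair {x, 33−x} with 7 ≤ x ≤ 33−x ≤ 26 are chosen — 10 such pairs.
The remaining 14 elements (those with no distinct partner in range) can never complete a 33-sum, so the worst case takes all of them and one from each pair: 14 + 10 = 24.
The 25th integer has to be the second member of some pair, so 24 + 1 = 25.

25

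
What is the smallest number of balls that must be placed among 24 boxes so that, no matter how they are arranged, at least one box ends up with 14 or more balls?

313

With 312 balls one could put exactly 13 in each of the 24 boxes, and no box would reach 14.
One more ball must land in a box that already has 13, giving it 14.
So 24 × 13 + 1 = 313 balls are required.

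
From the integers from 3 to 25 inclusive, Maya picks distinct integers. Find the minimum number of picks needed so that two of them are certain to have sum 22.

16

A set avoiding the sum 22 can contain at most one of each pair {x, 22−x}, plus the 7 elements whose complement lies outside the range or equal to its own complement.
The integers 11, …, 25 (15 of them) are such a set: any two sum to at least 11+12 = 23 > 22.
Any 16th integer completes one of the 8 pairs, so 16 choices force a sum of 22.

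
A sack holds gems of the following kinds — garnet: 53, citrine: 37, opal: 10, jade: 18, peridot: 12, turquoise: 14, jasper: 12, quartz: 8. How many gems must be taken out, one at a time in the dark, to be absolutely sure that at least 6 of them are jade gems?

152

In the worst case for collecting jade gems, every non-jade gem comes out first.
There are 53 + 37 + 10 + 12 + 14 + 12 + 8 = 146 non-jade gems altogether.
After those, each further gem must be jade, so 146 + 6 = 152 draws guarantee 6 jade gems.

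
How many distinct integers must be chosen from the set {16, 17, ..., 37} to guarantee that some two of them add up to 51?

13

A set avoiding the sum 51 can contain at most one of each pair {x, 51−x}, plus the 2 elements whose complement lies outside the range.
The integers 26, …, 37 (12 of them) are such a set: any two sum to at least 26+27 = 53 > 51.
Any 13th integer completes one of the 10 pairs, so 13 choices force a sum of 51.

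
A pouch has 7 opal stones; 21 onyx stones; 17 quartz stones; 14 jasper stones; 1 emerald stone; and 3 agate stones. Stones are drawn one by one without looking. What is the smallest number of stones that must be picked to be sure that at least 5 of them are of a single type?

An adversary could hand out at most 4 stones per type (emerald, agate run out sooner): 4 + 4 + 4 + 4 + 1 + 3 = 20 stones and still no type has 5.
One more stone lands in a type already at 4, so 21 draws are enough and 20 are not.

21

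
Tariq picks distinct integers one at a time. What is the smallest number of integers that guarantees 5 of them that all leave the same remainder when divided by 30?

121

Pigeonhole: the 30 residue classes mod 30 are the pigeonholes.
With 120 integers one could put 4 in each residue class and have no class reach 5.
The 121st integer pushes some class to 5, so 30·4 + 1 = 121.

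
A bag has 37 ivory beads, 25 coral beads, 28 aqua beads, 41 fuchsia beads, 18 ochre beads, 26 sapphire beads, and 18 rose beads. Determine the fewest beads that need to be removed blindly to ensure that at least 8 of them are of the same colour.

50

An adversary could hand out at most 7 beads per colour: 7 + 7 + 7 + 7 + 7 + 7 + 7 = 49 beads and still no colour has 8.
By pigeonhole, one more bead lands in a colour already at 7, so 50 draws are enough and 49 are not.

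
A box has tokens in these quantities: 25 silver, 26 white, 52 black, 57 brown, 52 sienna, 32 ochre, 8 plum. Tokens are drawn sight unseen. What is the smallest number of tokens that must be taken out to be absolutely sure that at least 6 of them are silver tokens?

In the worst case for collecting silver tokens, every non-silver token comes out first.
There are 26 + 52 + 57 + 52 + 32 + 8 = 227 non-silver tokens altogether.
After those, each further token must be silver, so 227 + 6 = 233 draws guarantee 6 silver tokens.

233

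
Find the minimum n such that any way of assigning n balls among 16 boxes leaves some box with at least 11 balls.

With 160 balls one could put exactly 10 in each of the 16 boxes, and no box would reach 11.
By the pigeonhole principle, one more ball must land in a box that already has 10, giving it 11.
So 16 × 10 + 1 = 161 balls are required.

161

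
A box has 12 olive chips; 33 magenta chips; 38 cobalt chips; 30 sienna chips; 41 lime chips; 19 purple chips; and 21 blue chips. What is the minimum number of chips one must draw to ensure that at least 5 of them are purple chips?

In the worst case for collecting purple chips, every non-purple chip comes out first.
There are 12 + 33 + 38 + 30 + 41 + 21 = 175 non-purple chips altogether.
After those, each further chip must be purple, so 175 + 5 = 180 draws guarantee 5 purple chips.

180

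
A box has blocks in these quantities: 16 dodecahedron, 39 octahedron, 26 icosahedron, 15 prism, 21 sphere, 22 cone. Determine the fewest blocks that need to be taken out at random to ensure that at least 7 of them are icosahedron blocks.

In the worst case for collecting icosahedron blocks, every non-icosahedron block comes out first.
There are 16 + 39 + 15 + 21 + 22 = 113 non-icosahedron blocks altogether.
After those, each further block must be icosahedron, so 113 + 7 = 120 draws guarantee 7 icosahedron blocks.

120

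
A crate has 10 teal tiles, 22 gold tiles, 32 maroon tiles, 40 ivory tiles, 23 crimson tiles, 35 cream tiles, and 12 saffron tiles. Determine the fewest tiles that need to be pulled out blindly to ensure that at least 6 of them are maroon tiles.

In the worst case for collecting maroon tiles, every non-maroon tile comes out first.
There are 10 + 22 + 40 + 23 + 35 + 12 = 142 non-maroon tiles altogether.
After those, each further tile must be maroon, so 142 + 6 = 148 draws guarantee 6 maroon tiles.

148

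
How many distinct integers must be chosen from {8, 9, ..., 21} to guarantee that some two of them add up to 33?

10

A set avoiding the sum 33 can contain at most one of each pair {x, 33−x}, plus the 4 elements whose complement lies outside the range.
The integers 8, …, 16 (9 of them) are such a set: any two sum to at least 8+9 = 17 and at most 15+16 = 31 < 33.
Pigeonhole: any 10th integer completes one of the 5 pairs, so 10 choices force a sum of 33.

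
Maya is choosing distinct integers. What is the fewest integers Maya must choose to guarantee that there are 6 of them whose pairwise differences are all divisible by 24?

121

Integers whose pairwise differences are multiples of 24 are exactly those sharing a remainder mod 24. The 24 residue classes mod 24 are the pigeonholes.
With 120 integers one could put 5 in each residue class and have no class reach 6.
The 121st integer pushes some class to 6, so 24·5 + 1 = 121.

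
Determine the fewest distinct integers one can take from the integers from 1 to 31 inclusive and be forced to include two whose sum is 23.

A set avoiding the sum 23 can contain at most one of each pair {x, 23−x}, plus the 9 elements whose complement lies outside the range.
The integers 12, …, 31 (20 of them) are such a set: any two sum to at least 12+13 = 25 > 23.
By pigeonhole, any 21st integer completes one of the 11 pairs, so 21 choices force a sum of 23.

21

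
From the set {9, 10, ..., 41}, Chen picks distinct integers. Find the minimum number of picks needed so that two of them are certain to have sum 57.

21

Two chosen integers sum to 57 exactly when both halves of some pair {x, 57−x} with 16 ≤ x ≤ 57−x ≤ 41 are chosen — 13 such pairs.
The remaining 7 elements (those with no distinct partner in range) can never complete a 57-sum, so the worst case takes all of them and one from each pair: 7 + 13 = 20.
The 21st integer has to be the second member of some pair, so 20 + 1 = 21.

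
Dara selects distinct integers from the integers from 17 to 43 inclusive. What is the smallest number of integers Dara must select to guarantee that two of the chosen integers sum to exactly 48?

Two chosen integers sum to 48 exactly when both halves of some pair {x, 48−x} with 17 ≤ x ≤ 48−x ≤ 31 are chosen — 7 such pairs.
The remaining 13 elements (those with no distinct partner in range) can never complete a 48-sum, so the worst case takes all of them and one from each pair: 13 + 7 = 20.
The 21st integer has to be the second member of some pair, so 20 + 1 = 21.

21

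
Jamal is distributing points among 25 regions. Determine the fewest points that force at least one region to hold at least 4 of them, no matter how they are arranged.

With 75 points one could put exactly 3 in each of the 25 regions, and no region would reach 4.
One more point must land in a region that already has 3, giving it 4.
So 25 × 3 + 1 = 76 points are required.

76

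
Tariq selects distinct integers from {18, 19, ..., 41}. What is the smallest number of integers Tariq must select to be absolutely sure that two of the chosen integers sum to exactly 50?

Group the elements by complementary pair {x, 50−x}: {18,32}, {19,31}, {20,30}, …, giving 7 two-element pairs, the single value 25 (it cannot pair with itself since the integers are distinct), and 9 integers whose partner 50−x falls outside [18,41].
By pigeonhole, treating each of those 17 groups as a pigeonhole, one can pick one integer per group — 17 integers — with no two summing to 50.
The 18th integer lands in an occupied pair, forcing a sum of 50.

18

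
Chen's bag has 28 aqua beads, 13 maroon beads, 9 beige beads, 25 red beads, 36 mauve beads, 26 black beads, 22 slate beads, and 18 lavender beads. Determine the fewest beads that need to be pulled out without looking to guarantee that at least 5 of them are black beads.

156

In the worst case for collecting black beads, every non-black bead comes out first.
There are 28 + 13 + 9 + 25 + 36 + 22 + 18 = 151 non-black beads altogether.
After those, each further bead must be black, so 151 + 5 = 156 draws guarantee 5 black beads.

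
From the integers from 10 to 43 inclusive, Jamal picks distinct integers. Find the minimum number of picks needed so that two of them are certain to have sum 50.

A set avoiding the sum 50 can contain at most one of each pair {x, 50−x}, plus the 4 elements whose complement lies outside the range or equal to its own complement.
The integers 25, …, 43 (19 of them) are such a set: any two sum to at least 25+26 = 51 > 50.
By the pigeonhole principle, any 20th integer completes one of the 15 pairs, so 20 choices force a sum of 50.

20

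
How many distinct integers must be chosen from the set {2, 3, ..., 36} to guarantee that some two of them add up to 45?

22

Two chosen integers sum to 45 exactly when both halves of some pair {x, 45−x} with 9 ≤ x ≤ 45−x ≤ 36 are chosen — 14 such pairs.
The remaining 7 elements (those with no distinct partner in range) can never complete a 45-sum, so the worst case takes all of them and one from each pair: 7 + 14 = 21.
The 22nd integer has to be the second member of some pair, so 21 + 1 = 22.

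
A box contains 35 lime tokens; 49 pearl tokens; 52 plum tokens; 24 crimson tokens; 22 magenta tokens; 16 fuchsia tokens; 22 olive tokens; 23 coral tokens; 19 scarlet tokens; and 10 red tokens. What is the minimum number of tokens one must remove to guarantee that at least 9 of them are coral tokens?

In the worst case for collecting coral tokens, every non-coral token comes out first.
There are 35 + 49 + 52 + 24 + 22 + 16 + 22 + 19 + 10 = 249 non-coral tokens altogether.
After those, each further token must be coral, so 249 + 9 = 258 draws guarantee 9 coral tokens.

258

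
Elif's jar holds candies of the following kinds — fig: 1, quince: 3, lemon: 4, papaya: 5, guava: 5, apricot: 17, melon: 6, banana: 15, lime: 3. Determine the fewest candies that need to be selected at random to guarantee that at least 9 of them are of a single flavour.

The 9 flavours are the holes; the candies drawn are the pigeons.
To avoid 9 of any one flavour, the worst case takes at most 8 of each flavour, or every candy of a flavour that has fewer than 8.
That gives 1 + 3 + 4 + 5 + 5 + 8 + 6 + 8 + 3 = 43 candies with no flavour reaching 9.
The next candy forces some flavour to 9, so 43 + 1 = 44.

44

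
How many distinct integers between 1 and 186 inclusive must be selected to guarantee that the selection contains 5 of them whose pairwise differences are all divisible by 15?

61

Integers whose pairwise differences are multiples of 15 are exactly those sharing a remainder mod 15. Pigeonhole: the 15 residue classes mod 15 are the pigeonholes.
With 60 integers one could put 4 in each residue class and have no class reach 5.
The 61st integer pushes some class to 5, so 15·4 + 1 = 61.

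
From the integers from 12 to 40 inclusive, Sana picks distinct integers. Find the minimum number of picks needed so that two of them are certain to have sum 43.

Group the elements by complementary pair {x, 43−x}: {12,31}, {13,30}, {14,29}, …, giving 10 two-element pairs and 9 integers whose partner 43−x falls outside [12,40].
By the pigeonhole principle, treating each of those 19 groups as a pigeonhole, one can pick one integer per group — 19 integers — with no two summing to 43.
The 20th integer lands in an occupied pair, forcing a sum of 43.

20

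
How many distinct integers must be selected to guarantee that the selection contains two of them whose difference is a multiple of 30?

31

Integers whose pairwise differences are multiples of 30 are exactly those sharing a remainder mod 30. Pigeonhole: the 30 residue classes mod 30 are the pigeonholes.
With 30 integers one could put 1 in each residue class and have no class reach 2.
The 31st integer pushes some class to 2, so 30·1 + 1 = 31.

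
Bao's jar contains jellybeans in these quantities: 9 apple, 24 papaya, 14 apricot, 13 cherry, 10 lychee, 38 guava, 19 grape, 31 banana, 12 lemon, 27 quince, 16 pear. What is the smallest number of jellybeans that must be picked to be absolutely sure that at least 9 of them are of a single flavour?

An adversary could hand out at most 8 jellybeans per flavour: 8 + 8 + 8 + 8 + 8 + 8 + 8 + 8 + 8 + 8 + 8 = 88 jellybeans and still no flavour has 9.
Pigeonhole: one more jellybean lands in a flavour already at 8, so 89 draws are enough and 88 are not.

89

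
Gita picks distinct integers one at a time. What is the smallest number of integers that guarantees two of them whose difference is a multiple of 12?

Integers whose pairwise differences are multiples of 12 are exactly those sharing a remainder mod 12. The 12 residue classes mod 12 are the pigeonholes.
With 12 integers one could put 1 in each residue class and have no class reach 2.
The 13th integer pushes some class to 2, so 12·1 + 1 = 13.

13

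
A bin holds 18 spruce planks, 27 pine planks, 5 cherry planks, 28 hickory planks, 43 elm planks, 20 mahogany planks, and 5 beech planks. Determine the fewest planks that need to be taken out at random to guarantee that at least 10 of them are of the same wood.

An adversary could hand out at most 9 planks per wood (cherry, beech run out sooner): 9 + 9 + 5 + 9 + 9 + 9 + 5 = 55 planks and still no wood has 10.
One more plank lands in a wood already at 9, so 56 draws are enough and 55 are not.

56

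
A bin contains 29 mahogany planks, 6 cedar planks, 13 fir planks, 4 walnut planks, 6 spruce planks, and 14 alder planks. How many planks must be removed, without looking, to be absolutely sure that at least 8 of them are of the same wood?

By the pigeonhole principle, the 6 woods are the holes; the planks drawn are the pigeons.
To avoid 8 of any one wood, the worst case takes at most 7 of each wood, or every plank of a wood that has fewer than 7.
That gives 7 + 6 + 7 + 4 + 6 + 7 = 37 planks with no wood reaching 8.
The next plank forces some wood to 8, so 37 + 1 = 38.

38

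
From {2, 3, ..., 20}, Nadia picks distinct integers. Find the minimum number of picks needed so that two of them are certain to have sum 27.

13

Group the elements by complementary pair {x, 27−x}: {7,20}, {8,19}, {9,18}, …, giving 7 two-element pairs and 5 integers whose partner 27−x falls outside [2,20].
Treating each of those 12 groups as a pigeonhole, one can pick one integer per group — 12 integers — with no two summing to 27.
The 13th integer lands in an occupied pair, forcing a sum of 27.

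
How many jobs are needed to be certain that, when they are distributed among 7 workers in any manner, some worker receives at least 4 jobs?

With 21 jobs one could put exactly 3 in each of the 7 workers, and no worker would reach 4.
One more job must land in a worker that already has 3, giving it 4.
So 7 × 3 + 1 = 22 jobs are required.

22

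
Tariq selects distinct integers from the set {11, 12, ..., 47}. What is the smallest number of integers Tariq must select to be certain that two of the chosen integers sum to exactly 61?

21

Two chosen integers sum to 61 exactly when both halves of some pair {x, 61−x} with 14 ≤ x ≤ 61−x ≤ 47 are chosen — 17 such pairs.
The remaining 3 elements (those with no distinct partner in range) can never complete a 61-sum, so the worst case takes all of them and one from each pair: 3 + 17 = 20.
The 21st integer has to be the second member of some pair, so 20 + 1 = 21.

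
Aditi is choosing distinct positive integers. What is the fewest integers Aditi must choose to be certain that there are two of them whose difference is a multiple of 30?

31

Integers whose pairwise differences are multiples of 30 are exactly those sharing a remainder mod 30. Pigeonhole: the 30 residue classes mod 30 are the pigeonholes.
With 30 integers one could put 1 in each residue class and have no class reach 2.
The 31st integer pushes some class to 2, so 30·1 + 1 = 31.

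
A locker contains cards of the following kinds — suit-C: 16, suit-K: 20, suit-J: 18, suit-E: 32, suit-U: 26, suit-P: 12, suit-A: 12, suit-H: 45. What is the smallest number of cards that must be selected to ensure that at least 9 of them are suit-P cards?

178

In the worst case for collecting suit-P cards, every non-suit-P card comes out first.
There are 16 + 20 + 18 + 32 + 26 + 12 + 45 = 169 non-suit-P cards altogether.
After those, each further card must be suit-P, so 169 + 9 = 178 draws guarantee 9 suit-P cards.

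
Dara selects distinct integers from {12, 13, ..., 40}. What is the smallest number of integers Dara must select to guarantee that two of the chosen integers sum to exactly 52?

16

A set avoiding the sum 52 can contain at most one of each pair {x, 52−x}, plus the 1 element equal to its own complement.
The integers 26, …, 40 (15 of them) are such a set: any two sum to at least 26+27 = 53 > 52.
Pigeonhole: any 16th integer completes one of the 14 pairs, so 16 choices force a sum of 52.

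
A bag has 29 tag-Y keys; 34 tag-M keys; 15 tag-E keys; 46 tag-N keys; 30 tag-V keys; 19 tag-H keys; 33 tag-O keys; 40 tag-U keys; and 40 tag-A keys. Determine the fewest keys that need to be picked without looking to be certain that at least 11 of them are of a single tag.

An adversary could hand out at most 10 keys per tag: 10 + 10 + 10 + 10 + 10 + 10 + 10 + 10 + 10 = 90 keys and still no tag has 11.
By the pigeonhole principle, one more key lands in a tag already at 10, so 91 draws are enough and 90 are not.

91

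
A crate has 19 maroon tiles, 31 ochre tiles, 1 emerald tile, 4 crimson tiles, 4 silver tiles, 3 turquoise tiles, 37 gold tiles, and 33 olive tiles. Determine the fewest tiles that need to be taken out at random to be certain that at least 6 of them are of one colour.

33

By the pigeonhole principle, put each drawn tile into a box by colour. The largest draw with every box below 6 takes min(count, 5) from each colour; colours with fewer than 5 contribute all they have.
Σ min(cᵢ, 5) = 5 + 5 + 1 + 4 + 4 + 3 + 5 + 5 = 32.
Draw number 32 + 1 = 33 must push one box to 6.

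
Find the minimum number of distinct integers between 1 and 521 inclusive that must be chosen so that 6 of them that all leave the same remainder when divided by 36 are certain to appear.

Pigeonhole: the 36 residue classes mod 36 are the pigeonholes.
With 180 integers one could put 5 in each residue class and have no class reach 6.
The 181st integer pushes some class to 6, so 36·5 + 1 = 181.

181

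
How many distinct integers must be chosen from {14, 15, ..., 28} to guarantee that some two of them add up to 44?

10

Group the elements by complementary pair {x, 44−x}: {16,28}, {17,27}, {18,26}, …, giving 6 two-element pairs, the single value 22 (it cannot pair with itself since the integers are distinct), and 2 integers whose partner 44−x falls outside [14,28].
Treating each of those 9 groups as a pigeonhole, one can pick one integer per group — 9 integers — with no two summing to 44.
The 10th integer lands in an occupied pair, forcing a sum of 44.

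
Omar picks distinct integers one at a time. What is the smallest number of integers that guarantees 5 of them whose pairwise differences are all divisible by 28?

Integers whose pairwise differences are multiples of 28 are exactly those sharing a remainder mod 28. By the pigeonhole principle, the 28 residue classes mod 28 are the pigeonholes.
With 112 integers one could put 4 in each residue class and have no class reach 5.
The 113th integer pushes some class to 5, so 28·4 + 1 = 113.

113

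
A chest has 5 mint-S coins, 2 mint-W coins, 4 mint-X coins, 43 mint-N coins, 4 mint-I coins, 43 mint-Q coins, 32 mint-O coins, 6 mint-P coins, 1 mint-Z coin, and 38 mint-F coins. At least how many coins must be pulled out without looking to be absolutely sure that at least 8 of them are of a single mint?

By pigeonhole, put each drawn coin into a box by mint. The largest draw with every box below 8 takes min(count, 7) from each mint; mints with fewer than 7 contribute all they have.
Σ min(cᵢ, 7) = 5 + 2 + 4 + 7 + 4 + 7 + 7 + 6 + 1 + 7 = 50.
Draw number 50 + 1 = 51 must push one box to 8.

51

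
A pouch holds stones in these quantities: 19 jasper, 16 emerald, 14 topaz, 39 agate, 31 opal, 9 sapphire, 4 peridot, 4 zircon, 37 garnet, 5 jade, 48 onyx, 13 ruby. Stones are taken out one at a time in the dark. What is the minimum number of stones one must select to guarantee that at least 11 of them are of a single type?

103

By pigeonhole, put each drawn stone into a box by type. The largest draw with every box below 11 takes min(count, 10) from each type; types with fewer than 10 contribute all they have.
Σ min(cᵢ, 10) = 10 + 10 + 10 + 10 + 10 + 9 + 4 + 4 + 10 + 5 + 10 + 10 = 102.
Draw number 102 + 1 = 103 must push one box to 11.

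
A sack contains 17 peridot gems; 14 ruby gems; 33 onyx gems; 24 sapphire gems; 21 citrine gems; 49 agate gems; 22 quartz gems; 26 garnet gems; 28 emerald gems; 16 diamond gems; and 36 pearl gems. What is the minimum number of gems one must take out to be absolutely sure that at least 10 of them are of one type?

An adversary could hand out at most 9 gems per type: 9 + 9 + 9 + 9 + 9 + 9 + 9 + 9 + 9 + 9 + 9 = 99 gems and still no type has 10.
By the pigeonhole principle, one more gem lands in a type already at 9, so 100 draws are enough and 99 are not.

100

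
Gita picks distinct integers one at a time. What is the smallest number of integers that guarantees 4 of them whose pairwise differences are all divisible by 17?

Integers whose pairwise differences are multiples of 17 are exactly those sharing a remainder mod 17. By the pigeonhole principle, the 17 residue classes mod 17 are the pigeonholes.
With 51 integers one could put 3 in each residue class and have no class reach 4.
The 52nd integer pushes some class to 4, so 17·3 + 1 = 52.

52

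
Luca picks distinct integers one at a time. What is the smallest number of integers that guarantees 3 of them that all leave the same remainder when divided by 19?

39

Pigeonhole: the 19 residue classes mod 19 are the pigeonholes.
With 38 integers one could put 2 in each residue class and have no class reach 3.
The 39th integer pushes some class to 3, so 19·2 + 1 = 39.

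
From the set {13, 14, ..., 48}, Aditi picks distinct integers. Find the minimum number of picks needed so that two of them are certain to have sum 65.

21

Group the elements by complementary pair {x, 65−x}: {17,48}, {18,47}, {19,46}, …, giving 16 two-element pairs and 4 integers whose partner 65−x falls outside [13,48].
Treating each of those 20 groups as a pigeonhole, one can pick one integer per group — 20 integers — with no two summing to 65.
The 21st integer lands in an occupied pair, forcing a sum of 65.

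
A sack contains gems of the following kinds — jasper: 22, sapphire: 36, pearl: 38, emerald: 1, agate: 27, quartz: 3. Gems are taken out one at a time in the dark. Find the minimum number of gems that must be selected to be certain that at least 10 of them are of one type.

The 6 types are the holes; the gems drawn are the pigeons.
To avoid 10 of any one type, the worst case takes at most 9 of each type, or every gem of a type that has fewer than 9.
That gives 9 + 9 + 9 + 1 + 9 + 3 = 40 gems with no type reaching 10.
The next gem forces some type to 10, so 40 + 1 = 41.

41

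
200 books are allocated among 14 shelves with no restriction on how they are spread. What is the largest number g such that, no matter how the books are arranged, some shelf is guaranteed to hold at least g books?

The 14 shelves are the holes and the 200 books are the pigeons.
If every shelf held at most 14 books, the total would be at most 14 × 14 = 196, which is less than 200.
So some shelf holds at least ⌈200/14⌉ = 15 books.

15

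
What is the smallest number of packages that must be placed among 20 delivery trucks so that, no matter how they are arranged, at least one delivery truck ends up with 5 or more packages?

With 80 packages one could put exactly 4 in each of the 20 delivery trucks, and no delivery truck would reach 5.
By pigeonhole, one more package must land in a delivery truck that already has 4, giving it 5.
So 20 × 4 + 1 = 81 packages are required.

81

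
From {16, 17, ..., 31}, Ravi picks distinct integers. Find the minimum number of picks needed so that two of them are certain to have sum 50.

A set avoiding the sum 50 can contain at most one of each pair {x, 50−x}, plus the 4 elements whose complement lies outside the range or equal to its own complement.
The integers 16, …, 25 (10 of them) are such a set: any two sum to at least 16+17 = 33 and at most 24+25 = 49 < 50.
By the pigeonhole principle, any 11th integer completes one of the 6 pairs, so 11 choices force a sum of 50.

11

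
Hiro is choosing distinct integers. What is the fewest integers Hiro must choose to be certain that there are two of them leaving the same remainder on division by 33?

The 33 residue classes mod 33 are the pigeonholes.
With 33 integers one could put 1 in each residue class and have no class reach 2.
The 34th integer pushes some class to 2, so 33·1 + 1 = 34.

34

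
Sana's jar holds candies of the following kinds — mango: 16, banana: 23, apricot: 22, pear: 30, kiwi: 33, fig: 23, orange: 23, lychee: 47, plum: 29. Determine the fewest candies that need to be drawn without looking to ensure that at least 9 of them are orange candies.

232

In the worst case for collecting orange candies, every non-orange candy comes out first.
There are 16 + 23 + 22 + 30 + 33 + 23 + 47 + 29 = 223 non-orange candies altogether.
After those, each further candy must be orange, so 223 + 9 = 232 draws guarantee 9 orange candies.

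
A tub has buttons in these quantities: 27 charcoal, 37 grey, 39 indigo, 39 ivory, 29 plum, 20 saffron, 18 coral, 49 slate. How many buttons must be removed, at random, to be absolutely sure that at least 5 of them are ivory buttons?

In the worst case for collecting ivory buttons, every non-ivory button comes out first.
There are 27 + 37 + 39 + 29 + 20 + 18 + 49 = 219 non-ivory buttons altogether.
After those, each further button must be ivory, so 219 + 5 = 224 draws guarantee 5 ivory buttons.

224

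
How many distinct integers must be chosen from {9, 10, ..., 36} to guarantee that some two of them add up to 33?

21

Two chosen integers sum to 33 exactly when both halves of some pair {x, 33−x} with 9 ≤ x ≤ 33−x ≤ 24 are chosen — 8 such pairs.
The remaining 12 elements (those with no distinct partner in range) can never complete a 33-sum, so the worst case takes all of them and one from each pair: 12 + 8 = 20.
The 21st integer has to be the second member of some pair, so 20 + 1 = 21.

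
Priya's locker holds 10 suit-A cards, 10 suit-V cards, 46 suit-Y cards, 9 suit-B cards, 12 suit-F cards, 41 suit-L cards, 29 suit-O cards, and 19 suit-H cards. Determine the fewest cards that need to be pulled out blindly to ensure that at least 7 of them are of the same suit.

An adversary could hand out at most 6 cards per suit: 6 + 6 + 6 + 6 + 6 + 6 + 6 + 6 = 48 cards and still no suit has 7.
One more card lands in a suit already at 6, so 49 draws are enough and 48 are not.

49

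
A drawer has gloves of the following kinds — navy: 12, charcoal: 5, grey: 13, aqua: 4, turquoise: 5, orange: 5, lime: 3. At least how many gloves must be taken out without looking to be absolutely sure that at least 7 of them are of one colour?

35

By pigeonhole, put each drawn glove into a box by colour. The largest draw with every box below 7 takes min(count, 6) from each colour; colours with fewer than 6 contribute all they have.
Σ min(cᵢ, 6) = 6 + 5 + 6 + 4 + 5 + 5 + 3 = 34.
Draw number 34 + 1 = 35 must push one box to 7.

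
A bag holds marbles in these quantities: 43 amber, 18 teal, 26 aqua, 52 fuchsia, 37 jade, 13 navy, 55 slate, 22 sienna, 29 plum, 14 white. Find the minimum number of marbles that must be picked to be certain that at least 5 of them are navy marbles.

In the worst case for collecting navy marbles, every non-navy marble comes out first.
There are 43 + 18 + 26 + 52 + 37 + 55 + 22 + 29 + 14 = 296 non-navy marbles altogether.
After those, each further marble must be navy, so 296 + 5 = 301 draws guarantee 5 navy marbles.

301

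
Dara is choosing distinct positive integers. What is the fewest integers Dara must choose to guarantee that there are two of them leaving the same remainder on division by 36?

By pigeonhole, the 36 residue classes mod 36 are the pigeonholes.
With 36 integers one could put 1 in each residue class and have no class reach 2.
The 37th integer pushes some class to 2, so 36·1 + 1 = 37.

37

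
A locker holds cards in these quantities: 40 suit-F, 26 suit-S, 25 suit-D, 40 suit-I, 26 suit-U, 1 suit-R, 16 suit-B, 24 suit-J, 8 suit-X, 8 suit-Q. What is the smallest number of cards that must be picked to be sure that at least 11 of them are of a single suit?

Pigeonhole: the 10 suits are the holes; the cards drawn are the pigeons.
To avoid 11 of any one suit, the worst case takes at most 10 of each suit, or every card of a suit that has fewer than 10.
That gives 10 + 10 + 10 + 10 + 10 + 1 + 10 + 10 + 8 + 8 = 87 cards with no suit reaching 11.
The next card forces some suit to 11, so 87 + 1 = 88.

88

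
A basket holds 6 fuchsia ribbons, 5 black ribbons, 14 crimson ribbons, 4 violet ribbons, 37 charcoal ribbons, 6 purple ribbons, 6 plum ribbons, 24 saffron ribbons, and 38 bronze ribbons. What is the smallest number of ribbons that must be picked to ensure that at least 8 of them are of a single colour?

An adversary could hand out at most 7 ribbons per colour (5 colours run out sooner): 6 + 5 + 7 + 4 + 7 + 6 + 6 + 7 + 7 = 55 ribbons and still no colour has 8.
By the pigeonhole principle, one more ribbon lands in a colour already at 7, so 56 draws are enough and 55 are not.

56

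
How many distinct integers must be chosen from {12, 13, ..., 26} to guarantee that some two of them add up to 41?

Group the elements by complementary pair {x, 41−x}: {15,26}, {16,25}, {17,24}, …, giving 6 two-element pairs and 3 integers whose partner 41−x falls outside [12,26].
Pigeonhole: treating each of those 9 groups as a pigeonhole, one can pick one integer per group — 9 integers — with no two summing to 41.
The 10th integer lands in an occupied pair, forcing a sum of 41.

10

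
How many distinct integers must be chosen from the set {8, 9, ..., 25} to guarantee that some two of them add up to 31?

11

A set avoiding the sum 31 can contain at most one of each pair {x, 31−x}, plus the 2 elements whose complement lies outside the range.
The integers 16, …, 25 (10 of them) are such a set: any two sum to at least 16+17 = 33 > 31.
By the pigeonhole principle, any 11th integer completes one of the 8 pairs, so 11 choices force a sum of 31.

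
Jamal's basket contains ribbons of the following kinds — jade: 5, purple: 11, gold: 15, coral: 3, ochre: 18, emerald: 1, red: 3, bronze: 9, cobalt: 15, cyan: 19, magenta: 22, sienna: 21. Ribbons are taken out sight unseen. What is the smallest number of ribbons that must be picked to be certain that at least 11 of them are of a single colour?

The 12 colours are the holes; the ribbons drawn are the pigeons.
To avoid 11 of any one colour, the worst case takes at most 10 of each colour, or every ribbon of a colour that has fewer than 10.
That gives 5 + 10 + 10 + 3 + 10 + 1 + 3 + 9 + 10 + 10 + 10 + 10 = 91 ribbons with no colour reaching 11.
The next ribbon forces some colour to 11, so 91 + 1 = 92.

92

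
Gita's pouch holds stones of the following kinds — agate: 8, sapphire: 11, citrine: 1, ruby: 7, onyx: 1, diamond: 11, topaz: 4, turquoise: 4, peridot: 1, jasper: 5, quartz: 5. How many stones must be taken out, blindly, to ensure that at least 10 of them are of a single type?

An adversary could hand out at most 9 stones per type (9 types run out sooner): 8 + 9 + 1 + 7 + 1 + 9 + 4 + 4 + 1 + 5 + 5 = 54 stones and still no type has 10.
Pigeonhole: one more stone lands in a type already at 9, so 55 draws are enough and 54 are not.

55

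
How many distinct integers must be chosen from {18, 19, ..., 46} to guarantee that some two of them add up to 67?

17

Two chosen integers sum to 67 exactly when both halves of some pair {x, 67−x} with 21 ≤ x ≤ 67−x ≤ 46 are chosen — 13 such pairs.
The remaining 3 elements (those with no distinct partner in range) can never complete a 67-sum, so the worst case takes all of them and one from each pair: 3 + 13 = 16.
By pigeonhole, the 17th integer has to be the second member of some pair, so 16 + 1 = 17.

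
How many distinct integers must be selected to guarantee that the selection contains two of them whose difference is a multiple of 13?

14

Integers whose pairwise differences are multiples of 13 are exactly those sharing a remainder mod 13. The 13 residue classes mod 13 are the pigeonholes.
With 13 integers one could put 1 in each residue class and have no class reach 2.
The 14th integer pushes some class to 2, so 13·1 + 1 = 14.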